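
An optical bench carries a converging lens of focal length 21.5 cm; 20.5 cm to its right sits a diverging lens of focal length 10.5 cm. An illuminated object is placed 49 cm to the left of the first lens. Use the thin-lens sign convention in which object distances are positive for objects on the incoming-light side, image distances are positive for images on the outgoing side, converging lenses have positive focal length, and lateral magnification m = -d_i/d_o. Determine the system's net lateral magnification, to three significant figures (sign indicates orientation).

1.12

Lens 1: 1/d_i1 = 1/f_1 - 1/d_o1 = 1/21.5 - 1/49 = 0.02610 cm^-1, so d_i1 = 38.309 cm.
m_1 = -(38.309)/49 = -0.7818.
This image would form 38.309 cm past lens 1, i.e. 17.809 cm beyond lens 2, so it is a virtual object for lens 2: d_o2 = 20.5 - 38.309 = -17.809 cm.
Lens 2: 1/d_i2 = 1/f_2 - 1/d_o2 = 1/(-10.5) - 1/(-17.809) = -0.03909 cm^-1, so d_i2 = -25.584 cm.
m_2 = -(-25.584)/(-17.809) = -1.4366.
Overall magnification: m = m_1 m_2 = 1.1231.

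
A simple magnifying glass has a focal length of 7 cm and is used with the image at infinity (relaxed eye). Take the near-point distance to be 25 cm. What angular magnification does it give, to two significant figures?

3.6

M = D/f = 25/7 = 3.571.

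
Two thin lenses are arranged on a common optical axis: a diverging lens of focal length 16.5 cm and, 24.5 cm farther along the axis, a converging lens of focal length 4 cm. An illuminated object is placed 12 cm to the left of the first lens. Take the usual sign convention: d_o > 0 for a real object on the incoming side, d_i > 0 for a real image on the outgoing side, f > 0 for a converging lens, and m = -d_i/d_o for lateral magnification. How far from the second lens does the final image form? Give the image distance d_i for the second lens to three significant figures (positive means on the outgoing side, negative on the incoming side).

First lens: d_i1 = 1/(1/(-16.5) - 1/12) = -6.947 cm.
With d_i1 < 0 the first image is virtual and lies on the object side; the object distance for lens 2 is d_o2 = 24.5 - (-6.947) = 31.447 cm.
Second lens: d_i2 = 1/(1/4 - 1/(31.447)) = 4.583 cm.

4.58 cm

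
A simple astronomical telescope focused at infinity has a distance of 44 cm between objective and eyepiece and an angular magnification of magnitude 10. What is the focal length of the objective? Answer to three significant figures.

In normal adjustment the tube length equals f_obj + f_eye and |M| = f_obj/f_eye.
So f_obj = 10 f_eye and 10 f_eye + f_eye = 44 cm, giving f_eye = 44/11 = 4.000 cm and f_obj = 40.000 cm.

40.0 cm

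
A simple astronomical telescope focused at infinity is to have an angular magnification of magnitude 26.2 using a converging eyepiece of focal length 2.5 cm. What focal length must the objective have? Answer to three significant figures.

|M| = f_obj/|f_eye|, so f_obj = |M| x |f_eye| = 26.2 x 2.5 = 65.500 cm.

65.5 cm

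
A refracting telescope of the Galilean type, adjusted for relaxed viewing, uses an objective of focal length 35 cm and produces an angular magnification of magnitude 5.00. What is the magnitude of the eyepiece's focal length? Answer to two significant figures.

7.0 cm

|M| = f_obj/|f_eye|, so |f_eye| = f_obj/|M| = 35/5.0 = 7.000 cm.
(The eyepiece is diverging, so its signed focal length is -7.000 cm.)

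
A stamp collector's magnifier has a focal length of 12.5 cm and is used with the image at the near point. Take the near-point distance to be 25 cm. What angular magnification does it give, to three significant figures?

3.00

M = 1 + D/f = 1 + 25/12.5 = 3.000.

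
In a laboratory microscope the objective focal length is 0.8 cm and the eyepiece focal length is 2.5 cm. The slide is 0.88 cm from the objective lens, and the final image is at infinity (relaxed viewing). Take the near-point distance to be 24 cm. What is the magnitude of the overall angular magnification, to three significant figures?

Objective: 1/d_i = 1/f_obj - 1/d_o = 1/0.8 - 1/0.88 = 0.11364 cm^-1, so d_i = 8.800 cm.
m_obj = -d_i/d_o = -8.800/0.88 = -10.000.
Eyepiece angular magnification (image at infinity): M_eye = D/f_e = 24/2.5 = 9.600.
Overall M = m_obj x M_eye = (-10.000)(9.600) = -96.00.
|M| = 96.00.

96.0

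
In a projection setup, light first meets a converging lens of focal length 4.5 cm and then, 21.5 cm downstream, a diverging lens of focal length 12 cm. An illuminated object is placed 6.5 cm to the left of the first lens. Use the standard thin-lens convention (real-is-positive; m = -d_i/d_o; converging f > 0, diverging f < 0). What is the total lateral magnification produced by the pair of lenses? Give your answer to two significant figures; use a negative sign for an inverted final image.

-1.4

First lens: d_i1 = 1/(1/4.5 - 1/6.5) = 14.625 cm.
m_1 = -(14.625)/6.5 = -2.2500.
The intermediate image is 14.625 cm to the right of lens 1, so d_o2 = L - d_i1 = 21.5 - 14.625 = 6.875 cm.
Second lens: d_i2 = 1/(1/(-12) - 1/(6.875)) = -4.371 cm.
m_2 = -(-4.371)/(6.875) = 0.6358.
Overall magnification: m = m_1 m_2 = -1.4305.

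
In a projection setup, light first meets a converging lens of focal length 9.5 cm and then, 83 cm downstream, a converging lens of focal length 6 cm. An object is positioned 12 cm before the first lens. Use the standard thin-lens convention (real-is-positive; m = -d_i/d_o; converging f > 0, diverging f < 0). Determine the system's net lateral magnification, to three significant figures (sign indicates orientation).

0.726

Lens 1: 1/d_i1 = 1/f_1 - 1/d_o1 = 1/9.5 - 1/12 = 0.02193 cm^-1, so d_i1 = 45.600 cm.
m_1 = -(45.600)/12 = -3.8000.
The intermediate image is 45.600 cm to the right of lens 1, so d_o2 = L - d_i1 = 83 - 45.600 = 37.400 cm.
Lens 2: 1/d_i2 = 1/f_2 - 1/d_o2 = 1/6 - 1/(37.400) = 0.13993 cm^-1, so d_i2 = 7.146 cm.
m_2 = -(7.146)/(37.400) = -0.1911.
The system's lateral magnification is m_1 m_2 = (-3.8000)(-0.1911) = 0.7261.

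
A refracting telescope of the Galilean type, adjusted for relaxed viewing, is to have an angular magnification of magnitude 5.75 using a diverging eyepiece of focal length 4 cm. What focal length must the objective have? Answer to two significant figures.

|M| = f_obj/|f_eye|, so f_obj = |M| x |f_eye| = 5.75 x 4 = 23.000 cm.

23 cm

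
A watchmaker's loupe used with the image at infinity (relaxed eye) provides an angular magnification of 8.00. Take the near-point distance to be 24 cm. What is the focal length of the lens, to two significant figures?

For the image at infinity, M = D/f.
f = D/M = 24/8.0 = 3.000 cm.

3.0 cm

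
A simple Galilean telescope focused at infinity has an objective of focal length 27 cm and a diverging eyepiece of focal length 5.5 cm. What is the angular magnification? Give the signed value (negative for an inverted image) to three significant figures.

M = -f_obj/f_eye = -27/(-5.5) = 4.909.

4.91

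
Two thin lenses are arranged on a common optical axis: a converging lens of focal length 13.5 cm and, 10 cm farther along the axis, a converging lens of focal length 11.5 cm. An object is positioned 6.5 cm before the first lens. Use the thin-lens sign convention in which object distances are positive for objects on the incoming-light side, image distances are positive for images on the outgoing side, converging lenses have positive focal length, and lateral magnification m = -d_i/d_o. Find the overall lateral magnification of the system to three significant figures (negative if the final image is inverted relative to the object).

-2.01

Applying the thin-lens equation to the first lens, 1/13.5 = 1/6.5 + 1/d_i1, which gives d_i1 = -12.536 cm.
Its lateral magnification is m_1 = -d_i1/d_o1 = -(-12.536)/6.5 = 1.9286.
With d_i1 < 0 the first image is virtual and lies on the object side; the object distance for lens 2 is d_o2 = 10 - (-12.536) = 22.536 cm.
Applying the thin-lens equation again with f_2 = 11.5 cm and d_o2 = 22.536 cm gives d_i2 = 23.484 cm.
m_2 = -(23.484)/(22.536) = -1.0421.
Overall magnification: m = m_1 m_2 = -2.0097.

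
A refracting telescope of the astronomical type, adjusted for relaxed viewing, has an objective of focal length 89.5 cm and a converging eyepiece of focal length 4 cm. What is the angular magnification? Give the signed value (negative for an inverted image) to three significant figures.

-22.4

M = -f_obj/f_eye = -89.5/(4) = -22.375.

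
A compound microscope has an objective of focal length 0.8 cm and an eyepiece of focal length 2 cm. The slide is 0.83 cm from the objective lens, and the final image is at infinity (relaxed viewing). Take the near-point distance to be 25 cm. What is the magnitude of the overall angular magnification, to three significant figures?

333

Objective: 1/d_i = 1/f_obj - 1/d_o = 1/0.8 - 1/0.83 = 0.04518 cm^-1, so d_i = 22.133 cm.
m_obj = -d_i/d_o = -22.133/0.83 = -26.667.
Eyepiece angular magnification (image at infinity): M_eye = D/f_e = 25/2 = 12.500.
Overall M = m_obj x M_eye = (-26.667)(12.500) = -333.33.
|M| = 333.33.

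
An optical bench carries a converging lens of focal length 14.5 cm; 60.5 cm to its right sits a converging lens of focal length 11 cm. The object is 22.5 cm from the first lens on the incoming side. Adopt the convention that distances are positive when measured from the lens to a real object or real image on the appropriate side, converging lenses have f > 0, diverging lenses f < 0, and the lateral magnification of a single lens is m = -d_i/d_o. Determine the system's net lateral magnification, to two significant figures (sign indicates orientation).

First lens: d_i1 = 1/(1/14.5 - 1/22.5) = 40.781 cm.
m_1 = -(40.781)/22.5 = -1.8125.
The intermediate image is 40.781 cm to the right of lens 1, so d_o2 = L - d_i1 = 60.5 - 40.781 = 19.719 cm.
Second lens: d_i2 = 1/(1/11 - 1/(19.719)) = 24.878 cm.
m_2 = -(24.878)/(19.719) = -1.2616.
Total m = m_1 x m_2 = (-1.8125)(-1.2616) = 2.2867.

2.3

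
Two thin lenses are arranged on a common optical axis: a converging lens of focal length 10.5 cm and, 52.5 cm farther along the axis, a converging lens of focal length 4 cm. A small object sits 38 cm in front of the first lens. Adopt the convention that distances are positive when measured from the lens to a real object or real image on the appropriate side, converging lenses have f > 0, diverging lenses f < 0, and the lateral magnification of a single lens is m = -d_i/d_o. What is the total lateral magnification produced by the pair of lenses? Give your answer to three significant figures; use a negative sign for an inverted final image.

First lens: d_i1 = 1/(1/10.5 - 1/38) = 14.509 cm.
m_1 = -(14.509)/38 = -0.3818.
Object distance for lens 2: d_o2 = 52.5 - 14.509 = 37.991 cm.
Second lens: d_i2 = 1/(1/4 - 1/(37.991)) = 4.471 cm.
m_2 = -(4.471)/(37.991) = -0.1177.
The system's lateral magnification is m_1 m_2 = (-0.3818)(-0.1177) = 0.0449.

0.0449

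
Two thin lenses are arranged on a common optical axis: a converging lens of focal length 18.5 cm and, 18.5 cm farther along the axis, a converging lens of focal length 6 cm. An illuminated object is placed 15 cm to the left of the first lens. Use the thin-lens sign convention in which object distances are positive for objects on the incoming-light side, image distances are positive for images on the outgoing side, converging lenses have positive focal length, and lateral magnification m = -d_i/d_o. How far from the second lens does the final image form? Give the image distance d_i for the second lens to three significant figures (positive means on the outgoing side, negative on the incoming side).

6.39 cm

Lens 1: 1/d_i1 = 1/f_1 - 1/d_o1 = 1/18.5 - 1/15 = -0.01261 cm^-1, so d_i1 = -79.286 cm.
The intermediate image is virtual, 79.286 cm to the left of lens 1, so d_o2 = L - d_i1 = 18.5 - (-79.286) = 97.786 cm.
Lens 2: 1/d_i2 = 1/f_2 - 1/d_o2 = 1/6 - 1/(97.786) = 0.15644 cm^-1, so d_i2 = 6.392 cm.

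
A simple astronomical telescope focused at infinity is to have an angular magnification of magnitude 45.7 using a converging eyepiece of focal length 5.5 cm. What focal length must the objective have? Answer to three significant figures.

|M| = f_obj/|f_eye|, so f_obj = |M| x |f_eye| = 45.7 x 5.5 = 251.350 cm.

251 cm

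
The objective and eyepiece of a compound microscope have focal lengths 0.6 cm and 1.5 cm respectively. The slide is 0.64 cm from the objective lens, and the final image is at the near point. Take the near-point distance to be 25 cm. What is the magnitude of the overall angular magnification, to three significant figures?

265

Objective: 1/d_i = 1/f_obj - 1/d_o = 1/0.6 - 1/0.64 = 0.10417 cm^-1, so d_i = 9.600 cm.
m_obj = -d_i/d_o = -9.600/0.64 = -15.000.
Eyepiece angular magnification (image at near point): M_eye = 1 + D/f_e = 1 + 25/1.5 = 17.667.
Overall M = m_obj x M_eye = (-15.000)(17.667) = -265.00.
|M| = 265.00.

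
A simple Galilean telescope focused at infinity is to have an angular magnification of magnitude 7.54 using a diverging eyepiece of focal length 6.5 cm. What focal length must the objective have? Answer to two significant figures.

49 cm

|M| = f_obj/|f_eye|, so f_obj = |M| x |f_eye| = 7.54 x 6.5 = 49.010 cm.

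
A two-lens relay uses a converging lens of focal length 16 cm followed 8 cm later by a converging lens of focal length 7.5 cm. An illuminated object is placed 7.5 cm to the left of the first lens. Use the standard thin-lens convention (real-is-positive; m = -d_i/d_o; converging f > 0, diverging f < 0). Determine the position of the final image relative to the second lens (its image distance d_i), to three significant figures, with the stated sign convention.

11.3 cm

Applying the thin-lens equation to the first lens, 1/16 = 1/7.5 + 1/d_i1, which gives d_i1 = -14.118 cm.
With d_i1 < 0 the first image is virtual and lies on the object side; the object distance for lens 2 is d_o2 = 8 - (-14.118) = 22.118 cm.
Applying the thin-lens equation again with f_2 = 7.5 cm and d_o2 = 22.118 cm gives d_i2 = 11.348 cm.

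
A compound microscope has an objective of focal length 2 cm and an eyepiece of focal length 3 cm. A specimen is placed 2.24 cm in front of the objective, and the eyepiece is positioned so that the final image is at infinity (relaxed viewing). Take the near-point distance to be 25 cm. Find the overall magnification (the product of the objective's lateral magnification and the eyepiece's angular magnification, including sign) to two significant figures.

Objective: 1/d_i = 1/f_obj - 1/d_o = 1/2 - 1/2.24 = 0.05357 cm^-1, so d_i = 18.667 cm.
m_obj = -d_i/d_o = -18.667/2.24 = -8.333.
Eyepiece angular magnification (image at infinity): M_eye = D/f_e = 25/3 = 8.333.
Overall M = m_obj x M_eye = (-8.333)(8.333) = -69.44.

-69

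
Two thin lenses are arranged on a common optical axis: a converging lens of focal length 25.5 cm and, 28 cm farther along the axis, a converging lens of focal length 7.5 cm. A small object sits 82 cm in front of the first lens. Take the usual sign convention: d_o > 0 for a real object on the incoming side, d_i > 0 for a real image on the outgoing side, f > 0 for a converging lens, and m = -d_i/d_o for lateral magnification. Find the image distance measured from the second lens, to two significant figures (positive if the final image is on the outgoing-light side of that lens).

4.1 cm

Lens 1: 1/d_i1 = 1/f_1 - 1/d_o1 = 1/25.5 - 1/82 = 0.02702 cm^-1, so d_i1 = 37.009 cm.
This image would form 37.009 cm past lens 1, i.e. 9.009 cm beyond lens 2, so it is a virtual object for lens 2: d_o2 = 28 - 37.009 = -9.009 cm.
Lens 2: 1/d_i2 = 1/f_2 - 1/d_o2 = 1/7.5 - 1/(-9.009) = 0.24434 cm^-1, so d_i2 = 4.093 cm.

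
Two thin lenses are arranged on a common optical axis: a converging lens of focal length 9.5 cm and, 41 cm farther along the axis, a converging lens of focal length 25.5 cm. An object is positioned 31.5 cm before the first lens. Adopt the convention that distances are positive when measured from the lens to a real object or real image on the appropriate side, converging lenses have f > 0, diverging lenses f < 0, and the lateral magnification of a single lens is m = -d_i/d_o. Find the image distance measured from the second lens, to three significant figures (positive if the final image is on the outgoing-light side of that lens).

Applying the thin-lens equation to the first lens, 1/9.5 = 1/31.5 + 1/d_i1, which gives d_i1 = 13.602 cm.
Object distance for lens 2: d_o2 = 41 - 13.602 = 27.398 cm.
Applying the thin-lens equation again with f_2 = 25.5 cm and d_o2 = 27.398 cm gives d_i2 = 368.147 cm.

368 cm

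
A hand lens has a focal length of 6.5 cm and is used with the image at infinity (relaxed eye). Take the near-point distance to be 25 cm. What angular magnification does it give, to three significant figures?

M = D/f = 25/6.5 = 3.846.

3.85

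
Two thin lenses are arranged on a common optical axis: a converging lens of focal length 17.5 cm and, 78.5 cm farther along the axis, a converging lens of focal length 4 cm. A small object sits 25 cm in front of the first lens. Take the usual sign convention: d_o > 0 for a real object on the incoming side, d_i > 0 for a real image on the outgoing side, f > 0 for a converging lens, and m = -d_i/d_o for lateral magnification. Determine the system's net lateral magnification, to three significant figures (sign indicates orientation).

0.577

Applying the thin-lens equation to the first lens, 1/17.5 = 1/25 + 1/d_i1, which gives d_i1 = 58.333 cm.
Its lateral magnification is m_1 = -d_i1/d_o1 = -(58.333)/25 = -2.3333.
Object distance for lens 2: d_o2 = 78.5 - 58.333 = 20.167 cm.
Applying the thin-lens equation again with f_2 = 4 cm and d_o2 = 20.167 cm gives d_i2 = 4.990 cm.
m_2 = -(4.990)/(20.167) = -0.2474.
Total m = m_1 x m_2 = (-2.3333)(-0.2474) = 0.5773.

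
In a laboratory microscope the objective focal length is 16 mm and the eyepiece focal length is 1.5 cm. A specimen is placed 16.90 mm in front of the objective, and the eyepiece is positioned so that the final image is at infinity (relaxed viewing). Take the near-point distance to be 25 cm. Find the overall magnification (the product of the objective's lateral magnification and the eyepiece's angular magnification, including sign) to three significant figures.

-296

Convert to cm: f_obj = 16 mm = 1.6 cm; d_o = 16.90 mm = 1.69 cm.
Objective: 1/d_i = 1/f_obj - 1/d_o = 1/1.6 - 1/1.69 = 0.03328 cm^-1, so d_i = 30.044 cm.
m_obj = -d_i/d_o = -30.044/1.69 = -17.778.
Eyepiece angular magnification (image at infinity): M_eye = D/f_e = 25/1.5 = 16.667.
Overall M = m_obj x M_eye = (-17.778)(16.667) = -296.30.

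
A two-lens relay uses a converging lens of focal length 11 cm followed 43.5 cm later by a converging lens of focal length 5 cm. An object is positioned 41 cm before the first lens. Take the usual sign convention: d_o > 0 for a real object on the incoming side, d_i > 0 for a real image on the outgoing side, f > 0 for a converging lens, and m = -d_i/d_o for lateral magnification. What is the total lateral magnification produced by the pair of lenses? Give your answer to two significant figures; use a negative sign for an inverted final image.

0.078

Applying the thin-lens equation to the first lens, 1/11 = 1/41 + 1/d_i1, which gives d_i1 = 15.033 cm.
Its lateral magnification is m_1 = -d_i1/d_o1 = -(15.033)/41 = -0.3667.
That image sits 28.467 cm in front of the second lens, so d_o2 = 28.467 cm.
Applying the thin-lens equation again with f_2 = 5 cm and d_o2 = 28.467 cm gives d_i2 = 6.065 cm.
m_2 = -(6.065)/(28.467) = -0.2131.
The system's lateral magnification is m_1 m_2 = (-0.3667)(-0.2131) = 0.0781.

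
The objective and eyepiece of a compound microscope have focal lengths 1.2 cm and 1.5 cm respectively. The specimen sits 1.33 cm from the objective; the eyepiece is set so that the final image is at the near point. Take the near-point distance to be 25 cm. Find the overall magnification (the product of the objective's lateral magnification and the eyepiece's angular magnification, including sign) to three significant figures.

Objective: 1/d_i = 1/f_obj - 1/d_o = 1/1.2 - 1/1.33 = 0.08145 cm^-1, so d_i = 12.277 cm.
m_obj = -d_i/d_o = -12.277/1.33 = -9.231.
Eyepiece angular magnification (image at near point): M_eye = 1 + D/f_e = 1 + 25/1.5 = 17.667.
Overall M = m_obj x M_eye = (-9.231)(17.667) = -163.08.

-163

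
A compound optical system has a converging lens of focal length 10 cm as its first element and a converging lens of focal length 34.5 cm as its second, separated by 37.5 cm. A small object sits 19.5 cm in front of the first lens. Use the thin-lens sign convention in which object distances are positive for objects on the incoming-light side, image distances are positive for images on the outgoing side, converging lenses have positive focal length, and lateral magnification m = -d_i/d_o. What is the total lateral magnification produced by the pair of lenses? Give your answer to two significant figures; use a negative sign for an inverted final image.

Lens 1: 1/d_i1 = 1/f_1 - 1/d_o1 = 1/10 - 1/19.5 = 0.04872 cm^-1, so d_i1 = 20.526 cm.
m_1 = -(20.526)/19.5 = -1.0526.
Object distance for lens 2: d_o2 = 37.5 - 20.526 = 16.974 cm.
Lens 2: 1/d_i2 = 1/f_2 - 1/d_o2 = 1/34.5 - 1/(16.974) = -0.02993 cm^-1, so d_i2 = -33.412 cm.
m_2 = -(-33.412)/(16.974) = 1.9685.
Overall magnification: m = m_1 m_2 = -2.0721.

-2.1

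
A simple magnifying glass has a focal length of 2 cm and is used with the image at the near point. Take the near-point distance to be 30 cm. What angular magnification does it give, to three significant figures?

M = 1 + D/f = 1 + 30/2 = 16.000.

16.0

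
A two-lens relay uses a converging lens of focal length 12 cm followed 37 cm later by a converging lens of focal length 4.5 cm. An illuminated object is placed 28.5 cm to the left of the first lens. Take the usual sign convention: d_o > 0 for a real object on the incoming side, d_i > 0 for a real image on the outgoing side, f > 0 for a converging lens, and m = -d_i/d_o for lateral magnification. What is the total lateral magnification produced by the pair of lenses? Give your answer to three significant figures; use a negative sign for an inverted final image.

0.278

First lens: d_i1 = 1/(1/12 - 1/28.5) = 20.727 cm.
m_1 = -(20.727)/28.5 = -0.7273.
Object distance for lens 2: d_o2 = 37 - 20.727 = 16.273 cm.
Second lens: d_i2 = 1/(1/4.5 - 1/(16.273)) = 6.220 cm.
m_2 = -(6.220)/(16.273) = -0.3822.
Total m = m_1 x m_2 = (-0.7273)(-0.3822) = 0.2780.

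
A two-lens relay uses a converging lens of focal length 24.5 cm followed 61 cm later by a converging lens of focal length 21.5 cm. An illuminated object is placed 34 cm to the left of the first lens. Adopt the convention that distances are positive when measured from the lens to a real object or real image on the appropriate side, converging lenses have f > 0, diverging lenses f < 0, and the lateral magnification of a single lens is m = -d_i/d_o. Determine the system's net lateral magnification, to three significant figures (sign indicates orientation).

Applying the thin-lens equation to the first lens, 1/24.5 = 1/34 + 1/d_i1, which gives d_i1 = 87.684 cm.
Its lateral magnification is m_1 = -d_i1/d_o1 = -(87.684)/34 = -2.5789.
Since 87.684 cm > 61 cm, the first image lies past the second lens and serves as a virtual object: d_o2 = L - d_i1 = -26.684 cm.
Applying the thin-lens equation again with f_2 = 21.5 cm and d_o2 = -26.684 cm gives d_i2 = 11.907 cm.
m_2 = -(11.907)/(-26.684) = 0.4462.
Total m = m_1 x m_2 = (-2.5789)(0.4462) = -1.1507.

-1.15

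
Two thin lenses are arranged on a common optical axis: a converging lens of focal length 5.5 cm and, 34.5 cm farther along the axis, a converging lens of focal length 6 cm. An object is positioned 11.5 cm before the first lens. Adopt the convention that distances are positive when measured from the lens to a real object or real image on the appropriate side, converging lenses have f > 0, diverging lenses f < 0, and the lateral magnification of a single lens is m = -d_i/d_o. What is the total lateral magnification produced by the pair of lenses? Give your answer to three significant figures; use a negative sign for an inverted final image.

0.306

Lens 1: 1/d_i1 = 1/f_1 - 1/d_o1 = 1/5.5 - 1/11.5 = 0.09486 cm^-1, so d_i1 = 10.542 cm.
m_1 = -(10.542)/11.5 = -0.9167.
The intermediate image is 10.542 cm to the right of lens 1, so d_o2 = L - d_i1 = 34.5 - 10.542 = 23.958 cm.
Lens 2: 1/d_i2 = 1/f_2 - 1/d_o2 = 1/6 - 1/(23.958) = 0.12493 cm^-1, so d_i2 = 8.005 cm.
m_2 = -(8.005)/(23.958) = -0.3341.
Overall magnification: m = m_1 m_2 = 0.3063.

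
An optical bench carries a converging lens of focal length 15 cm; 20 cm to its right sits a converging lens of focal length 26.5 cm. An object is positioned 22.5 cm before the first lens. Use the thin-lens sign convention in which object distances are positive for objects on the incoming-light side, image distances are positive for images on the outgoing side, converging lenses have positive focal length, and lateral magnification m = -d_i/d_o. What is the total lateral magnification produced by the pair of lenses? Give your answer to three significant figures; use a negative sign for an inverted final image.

Lens 1: 1/d_i1 = 1/f_1 - 1/d_o1 = 1/15 - 1/22.5 = 0.02222 cm^-1, so d_i1 = 45.000 cm.
m_1 = -(45.000)/22.5 = -2.0000.
Since 45.000 cm > 20 cm, the first image lies past the second lens and serves as a virtual object: d_o2 = L - d_i1 = -25.000 cm.
Lens 2: 1/d_i2 = 1/f_2 - 1/d_o2 = 1/26.5 - 1/(-25.000) = 0.07774 cm^-1, so d_i2 = 12.864 cm.
m_2 = -(12.864)/(-25.000) = 0.5146.
Total m = m_1 x m_2 = (-2.0000)(0.5146) = -1.0291.

-1.03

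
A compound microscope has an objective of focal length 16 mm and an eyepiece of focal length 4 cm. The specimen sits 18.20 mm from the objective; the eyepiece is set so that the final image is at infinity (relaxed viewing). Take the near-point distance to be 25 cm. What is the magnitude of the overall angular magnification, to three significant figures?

45.5

Convert to cm: f_obj = 16 mm = 1.6 cm; d_o = 18.20 mm = 1.82 cm.
Objective: 1/d_i = 1/f_obj - 1/d_o = 1/1.6 - 1/1.82 = 0.07555 cm^-1, so d_i = 13.236 cm.
m_obj = -d_i/d_o = -13.236/1.82 = -7.273.
Eyepiece angular magnification (image at infinity): M_eye = D/f_e = 25/4 = 6.250.
Overall M = m_obj x M_eye = (-7.273)(6.250) = -45.45.
|M| = 45.45.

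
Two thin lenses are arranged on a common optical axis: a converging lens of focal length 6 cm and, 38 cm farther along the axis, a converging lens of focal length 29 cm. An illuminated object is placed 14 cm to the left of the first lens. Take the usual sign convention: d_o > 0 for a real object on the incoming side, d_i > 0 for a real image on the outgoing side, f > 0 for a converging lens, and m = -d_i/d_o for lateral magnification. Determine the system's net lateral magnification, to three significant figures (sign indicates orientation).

-14.5

First lens: d_i1 = 1/(1/6 - 1/14) = 10.500 cm.
m_1 = -(10.500)/14 = -0.7500.
Object distance for lens 2: d_o2 = 38 - 10.500 = 27.500 cm.
Second lens: d_i2 = 1/(1/29 - 1/(27.500)) = -531.667 cm.
m_2 = -(-531.667)/(27.500) = 19.3333.
Total m = m_1 x m_2 = (-0.7500)(19.3333) = -14.5000.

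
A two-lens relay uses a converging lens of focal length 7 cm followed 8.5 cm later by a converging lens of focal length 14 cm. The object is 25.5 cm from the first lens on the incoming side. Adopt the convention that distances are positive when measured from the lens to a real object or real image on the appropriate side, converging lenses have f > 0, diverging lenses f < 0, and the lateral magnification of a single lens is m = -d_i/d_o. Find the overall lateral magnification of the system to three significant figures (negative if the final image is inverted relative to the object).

Lens 1: 1/d_i1 = 1/f_1 - 1/d_o1 = 1/7 - 1/25.5 = 0.10364 cm^-1, so d_i1 = 9.649 cm.
m_1 = -(9.649)/25.5 = -0.3784.
Since 9.649 cm > 8.5 cm, the first image lies past the second lens and serves as a virtual object: d_o2 = L - d_i1 = -1.149 cm.
Lens 2: 1/d_i2 = 1/f_2 - 1/d_o2 = 1/14 - 1/(-1.149) = 0.94202 cm^-1, so d_i2 = 1.062 cm.
m_2 = -(1.062)/(-1.149) = 0.9242.
Total m = m_1 x m_2 = (-0.3784)(0.9242) = -0.3497.

-0.350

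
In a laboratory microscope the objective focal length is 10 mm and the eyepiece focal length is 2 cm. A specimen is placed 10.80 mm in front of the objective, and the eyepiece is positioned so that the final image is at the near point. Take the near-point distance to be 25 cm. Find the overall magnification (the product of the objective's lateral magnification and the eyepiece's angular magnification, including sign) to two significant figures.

Convert to cm: f_obj = 10 mm = 1 cm; d_o = 10.80 mm = 1.08 cm.
Objective: 1/d_i = 1/f_obj - 1/d_o = 1/1 - 1/1.08 = 0.07407 cm^-1, so d_i = 13.500 cm.
m_obj = -d_i/d_o = -13.500/1.08 = -12.500.
Eyepiece angular magnification (image at near point): M_eye = 1 + D/f_e = 1 + 25/2 = 13.500.
Overall M = m_obj x M_eye = (-12.500)(13.500) = -168.75.

-170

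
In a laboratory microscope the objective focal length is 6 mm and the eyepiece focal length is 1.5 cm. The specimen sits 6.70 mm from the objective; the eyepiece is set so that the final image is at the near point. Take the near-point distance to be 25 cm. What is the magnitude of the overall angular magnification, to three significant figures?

151

Convert to cm: f_obj = 6 mm = 0.6 cm; d_o = 6.70 mm = 0.67 cm.
Objective: 1/d_i = 1/f_obj - 1/d_o = 1/0.6 - 1/0.67 = 0.17413 cm^-1, so d_i = 5.743 cm.
m_obj = -d_i/d_o = -5.743/0.67 = -8.571.
Eyepiece angular magnification (image at near point): M_eye = 1 + D/f_e = 1 + 25/1.5 = 17.667.
Overall M = m_obj x M_eye = (-8.571)(17.667) = -151.43.
|M| = 151.43.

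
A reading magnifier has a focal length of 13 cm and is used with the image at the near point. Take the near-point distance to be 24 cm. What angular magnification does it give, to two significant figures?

2.8

M = 1 + D/f = 1 + 24/13 = 2.846.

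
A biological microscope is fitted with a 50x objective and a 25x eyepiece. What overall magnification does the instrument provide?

The overall magnification of a compound microscope is the product of the objective and eyepiece magnifications:
M = M_obj x M_eye = 50 x 25 = 1250.

1250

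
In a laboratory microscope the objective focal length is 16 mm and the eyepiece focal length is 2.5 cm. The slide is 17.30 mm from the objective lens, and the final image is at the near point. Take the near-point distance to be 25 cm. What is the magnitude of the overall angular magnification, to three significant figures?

135

Convert to cm: f_obj = 16 mm = 1.6 cm; d_o = 17.30 mm = 1.73 cm.
Objective: 1/d_i = 1/f_obj - 1/d_o = 1/1.6 - 1/1.73 = 0.04697 cm^-1, so d_i = 21.292 cm.
m_obj = -d_i/d_o = -21.292/1.73 = -12.308.
Eyepiece angular magnification (image at near point): M_eye = 1 + D/f_e = 1 + 25/2.5 = 11.000.
Overall M = m_obj x M_eye = (-12.308)(11.000) = -135.38.
|M| = 135.38.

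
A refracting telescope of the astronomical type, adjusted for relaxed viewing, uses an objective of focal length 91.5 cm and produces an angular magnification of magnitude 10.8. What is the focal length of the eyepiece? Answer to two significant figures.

8.5 cm

|M| = f_obj/f_eye, so f_eye = f_obj/|M| = 91.5/10.8 = 8.472 cm.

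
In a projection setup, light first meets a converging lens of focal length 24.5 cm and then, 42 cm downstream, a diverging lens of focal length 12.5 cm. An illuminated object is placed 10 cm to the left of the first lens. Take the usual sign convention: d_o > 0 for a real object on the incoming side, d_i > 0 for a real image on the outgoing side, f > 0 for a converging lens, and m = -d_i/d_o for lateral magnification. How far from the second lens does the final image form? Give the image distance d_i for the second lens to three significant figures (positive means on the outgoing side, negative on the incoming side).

First lens: d_i1 = 1/(1/24.5 - 1/10) = -16.897 cm.
With d_i1 < 0 the first image is virtual and lies on the object side; the object distance for lens 2 is d_o2 = 42 - (-16.897) = 58.897 cm.
Second lens: d_i2 = 1/(1/(-12.5) - 1/(58.897)) = -10.312 cm.

-10.3 cm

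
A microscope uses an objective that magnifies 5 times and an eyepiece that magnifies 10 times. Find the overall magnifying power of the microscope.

The overall magnification of a compound microscope is the product of the objective and eyepiece magnifications:
M = M_obj x M_eye = 5 x 10 = 50.

50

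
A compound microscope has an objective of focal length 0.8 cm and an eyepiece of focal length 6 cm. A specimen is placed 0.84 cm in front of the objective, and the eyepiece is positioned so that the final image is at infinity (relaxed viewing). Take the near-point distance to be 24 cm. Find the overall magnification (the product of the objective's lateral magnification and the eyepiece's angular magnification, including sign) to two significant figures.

Objective: 1/d_i = 1/f_obj - 1/d_o = 1/0.8 - 1/0.84 = 0.05952 cm^-1, so d_i = 16.800 cm.
m_obj = -d_i/d_o = -16.800/0.84 = -20.000.
Eyepiece angular magnification (image at infinity): M_eye = D/f_e = 24/6 = 4.000.
Overall M = m_obj x M_eye = (-20.000)(4.000) = -80.00.

-80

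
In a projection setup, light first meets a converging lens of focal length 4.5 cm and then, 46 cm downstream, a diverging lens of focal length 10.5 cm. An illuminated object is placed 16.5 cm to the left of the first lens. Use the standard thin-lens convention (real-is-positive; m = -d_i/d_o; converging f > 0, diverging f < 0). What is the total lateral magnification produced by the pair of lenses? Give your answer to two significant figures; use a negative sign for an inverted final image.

-0.078

First lens: d_i1 = 1/(1/4.5 - 1/16.5) = 6.188 cm.
m_1 = -(6.188)/16.5 = -0.3750.
Object distance for lens 2: d_o2 = 46 - 6.188 = 39.812 cm.
Second lens: d_i2 = 1/(1/(-10.5) - 1/(39.812)) = -8.309 cm.
m_2 = -(-8.309)/(39.812) = 0.2087.
The system's lateral magnification is m_1 m_2 = (-0.3750)(0.2087) = -0.0783.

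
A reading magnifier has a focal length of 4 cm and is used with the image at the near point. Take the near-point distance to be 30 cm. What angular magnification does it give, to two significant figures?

8.5

M = 1 + D/f = 1 + 30/4 = 8.500.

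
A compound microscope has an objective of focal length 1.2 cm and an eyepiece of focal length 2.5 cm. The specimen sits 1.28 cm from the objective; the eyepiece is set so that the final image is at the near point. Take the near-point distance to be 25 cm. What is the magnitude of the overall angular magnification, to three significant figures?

Objective: 1/d_i = 1/f_obj - 1/d_o = 1/1.2 - 1/1.28 = 0.05208 cm^-1, so d_i = 19.200 cm.
m_obj = -d_i/d_o = -19.200/1.28 = -15.000.
Eyepiece angular magnification (image at near point): M_eye = 1 + D/f_e = 1 + 25/2.5 = 11.000.
Overall M = m_obj x M_eye = (-15.000)(11.000) = -165.00.
|M| = 165.00.

165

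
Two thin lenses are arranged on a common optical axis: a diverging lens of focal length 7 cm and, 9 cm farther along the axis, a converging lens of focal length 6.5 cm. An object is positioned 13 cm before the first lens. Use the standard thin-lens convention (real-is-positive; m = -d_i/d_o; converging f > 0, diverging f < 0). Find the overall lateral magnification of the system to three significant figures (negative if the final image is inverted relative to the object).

-0.323

Applying the thin-lens equation to the first lens, 1/(-7) = 1/13 + 1/d_i1, which gives d_i1 = -4.550 cm.
Its lateral magnification is m_1 = -d_i1/d_o1 = -(-4.550)/13 = 0.3500.
With d_i1 < 0 the first image is virtual and lies on the object side; the object distance for lens 2 is d_o2 = 9 - (-4.550) = 13.550 cm.
Applying the thin-lens equation again with f_2 = 6.5 cm and d_o2 = 13.550 cm gives d_i2 = 12.493 cm.
m_2 = -(12.493)/(13.550) = -0.9220.
Overall magnification: m = m_1 m_2 = -0.3227.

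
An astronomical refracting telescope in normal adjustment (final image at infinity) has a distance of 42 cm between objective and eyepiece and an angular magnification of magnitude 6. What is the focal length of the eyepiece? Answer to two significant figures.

6.0 cm

In normal adjustment the tube length equals f_obj + f_eye and |M| = f_obj/f_eye.
So f_obj = 6 f_eye and 6 f_eye + f_eye = 42 cm, giving f_eye = 42/7 = 6.000 cm and f_obj = 36.000 cm.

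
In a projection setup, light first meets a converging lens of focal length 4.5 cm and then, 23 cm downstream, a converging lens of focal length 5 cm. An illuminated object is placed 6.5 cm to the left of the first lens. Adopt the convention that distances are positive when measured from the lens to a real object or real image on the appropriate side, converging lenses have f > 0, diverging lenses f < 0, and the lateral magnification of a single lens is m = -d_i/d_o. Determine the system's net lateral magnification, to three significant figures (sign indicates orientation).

3.33

Applying the thin-lens equation to the first lens, 1/4.5 = 1/6.5 + 1/d_i1, which gives d_i1 = 14.625 cm.
Its lateral magnification is m_1 = -d_i1/d_o1 = -(14.625)/6.5 = -2.2500.
That image sits 8.375 cm in front of the second lens, so d_o2 = 8.375 cm.
Applying the thin-lens equation again with f_2 = 5 cm and d_o2 = 8.375 cm gives d_i2 = 12.407 cm.
m_2 = -(12.407)/(8.375) = -1.4815.
Overall magnification: m = m_1 m_2 = 3.3333.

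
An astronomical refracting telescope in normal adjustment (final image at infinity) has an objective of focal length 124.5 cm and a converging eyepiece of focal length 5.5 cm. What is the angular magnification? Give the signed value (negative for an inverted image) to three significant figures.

M = -f_obj/f_eye = -124.5/(5.5) = -22.636.

-22.6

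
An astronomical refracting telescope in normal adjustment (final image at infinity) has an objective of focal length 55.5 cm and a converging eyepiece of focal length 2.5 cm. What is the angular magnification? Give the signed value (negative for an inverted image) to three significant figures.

M = -f_obj/f_eye = -55.5/(2.5) = -22.200.

-22.2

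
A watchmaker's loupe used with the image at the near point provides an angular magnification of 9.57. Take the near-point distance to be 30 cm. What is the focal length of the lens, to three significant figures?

For the image at the near point, M = 1 + D/f.
f = D/(M - 1) = 30/(9.57 - 1) = 3.501 cm.

3.50 cm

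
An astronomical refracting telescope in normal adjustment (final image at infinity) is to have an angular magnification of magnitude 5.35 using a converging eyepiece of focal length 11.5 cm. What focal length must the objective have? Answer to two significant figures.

62 cm

|M| = f_obj/|f_eye|, so f_obj = |M| x |f_eye| = 5.35 x 11.5 = 61.525 cm.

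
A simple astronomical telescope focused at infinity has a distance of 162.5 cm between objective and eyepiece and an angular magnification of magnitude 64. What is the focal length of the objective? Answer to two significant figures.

160 cm

In normal adjustment the tube length equals f_obj + f_eye and |M| = f_obj/f_eye.
So f_obj = 64 f_eye and 64 f_eye + f_eye = 162.5 cm, giving f_eye = 162.5/65 = 2.500 cm and f_obj = 160.000 cm.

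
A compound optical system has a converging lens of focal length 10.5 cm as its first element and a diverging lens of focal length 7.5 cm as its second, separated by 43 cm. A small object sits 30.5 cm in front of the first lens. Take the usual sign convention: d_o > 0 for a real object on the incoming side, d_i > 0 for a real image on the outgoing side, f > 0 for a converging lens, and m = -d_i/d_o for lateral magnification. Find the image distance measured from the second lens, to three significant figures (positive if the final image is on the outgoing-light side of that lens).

-5.87 cm

Applying the thin-lens equation to the first lens, 1/10.5 = 1/30.5 + 1/d_i1, which gives d_i1 = 16.013 cm.
The intermediate image is 16.013 cm to the right of lens 1, so d_o2 = L - d_i1 = 43 - 16.013 = 26.987 cm.
Applying the thin-lens equation again with f_2 = -7.5 cm and d_o2 = 26.987 cm gives d_i2 = -5.869 cm.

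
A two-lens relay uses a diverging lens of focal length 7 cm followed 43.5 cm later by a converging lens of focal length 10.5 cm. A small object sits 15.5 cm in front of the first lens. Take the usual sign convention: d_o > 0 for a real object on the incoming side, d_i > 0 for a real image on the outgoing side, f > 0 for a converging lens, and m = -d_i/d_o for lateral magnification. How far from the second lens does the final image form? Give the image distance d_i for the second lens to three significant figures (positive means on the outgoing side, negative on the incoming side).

Lens 1: 1/d_i1 = 1/f_1 - 1/d_o1 = 1/(-7) - 1/15.5 = -0.20737 cm^-1, so d_i1 = -4.822 cm.
With d_i1 < 0 the first image is virtual and lies on the object side; the object distance for lens 2 is d_o2 = 43.5 - (-4.822) = 48.322 cm.
Lens 2: 1/d_i2 = 1/f_2 - 1/d_o2 = 1/10.5 - 1/(48.322) = 0.07454 cm^-1, so d_i2 = 13.415 cm.

13.4 cm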